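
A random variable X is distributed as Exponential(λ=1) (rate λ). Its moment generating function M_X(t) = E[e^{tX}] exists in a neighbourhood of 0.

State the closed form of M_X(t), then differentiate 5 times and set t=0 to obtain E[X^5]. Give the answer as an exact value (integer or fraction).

E[X^5] = d^5M/dt^5 |_{t=0} = 120

M_X(t) = 1/(1 - t)
dM/dt = 1/(t^2 - 2*t + 1)
d^2M/dt^2 = -2/(t^3 - 3*t^2 + 3*t - 1)
d^3M/dt^3 = 6/(t^4 - 4*t^3 + 6*t^2 - 4*t + 1)
d^4M/dt^4 = -24/(t^5 - 5*t^4 + 10*t^3 - 10*t^2 + 5*t - 1)
d^5M/dt^5 = 120/(t^6 - 6*t^5 + 15*t^4 - 20*t^3 + 15*t^2 - 6*t + 1)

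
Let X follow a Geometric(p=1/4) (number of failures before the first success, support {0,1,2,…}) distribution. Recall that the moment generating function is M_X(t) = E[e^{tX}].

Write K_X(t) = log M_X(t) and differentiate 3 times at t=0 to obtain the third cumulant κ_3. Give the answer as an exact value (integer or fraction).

κ_3 = K^(3)(0) = 84

M_X(t) = 1/(4*(1 - 3*e^(t)/4))
K_X(t) = log M_X(t) = -log(1 - 3*e^(t)/4) - 2*log(2)
K^(3)(t) = (-36*e^(2*t) - 48*e^(t))/(27*e^(3*t) - 108*e^(2*t) + 144*e^(t) - 64)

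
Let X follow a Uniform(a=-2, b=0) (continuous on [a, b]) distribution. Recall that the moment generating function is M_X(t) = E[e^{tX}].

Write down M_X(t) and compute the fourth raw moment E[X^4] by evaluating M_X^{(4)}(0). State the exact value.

E[X^4] = D^4[M](0) = 16/5

M_X(t) = (1 - e^(-2*t))/(2*t)
D^4[M](t) = (-8*t^4 - 16*t^3 - 24*t^2 - 24*t + 12*e^(2*t) - 12)*e^(-2*t)/t^5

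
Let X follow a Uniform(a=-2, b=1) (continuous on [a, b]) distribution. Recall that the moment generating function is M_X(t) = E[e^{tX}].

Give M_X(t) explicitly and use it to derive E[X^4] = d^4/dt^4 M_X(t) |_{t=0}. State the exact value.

E[X^4] = D^4[M](0) = 11/5

M_X(t) = (e^(t) - e^(-2*t))/(3*t)
D^4[M](t) = (t^4*e^(3*t) - 16*t^4 - 4*t^3*e^(3*t) - 32*t^3 + 12*t^2*e^(3*t) - 48*t^2 - 24*t*e^(3*t) - 48*t + 24*e^(3*t) - 24)*e^(-2*t)/(3*t^5)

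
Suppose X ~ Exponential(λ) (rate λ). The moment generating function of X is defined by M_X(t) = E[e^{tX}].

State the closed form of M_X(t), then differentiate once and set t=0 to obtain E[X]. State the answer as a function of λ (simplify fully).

M_X(t) = λ/(λ - t)
dM/dt = λ/(λ^2 - 2*λ*t + t^2)

E[X] = dM/dt |_{t=0} = 1/λ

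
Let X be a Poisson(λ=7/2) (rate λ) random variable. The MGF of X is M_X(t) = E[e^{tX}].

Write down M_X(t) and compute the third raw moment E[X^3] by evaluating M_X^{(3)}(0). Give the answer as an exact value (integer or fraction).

E[X^3] = D^3[M](0) = 665/8

M_X(t) = e^(7*e^(t)/2 - 7/2)
D^3[M](t) = (343*e^(3*t)*e^(7*e^(t)/2) + 294*e^(2*t)*e^(7*e^(t)/2) + 28*e^(t)*e^(7*e^(t)/2))*e^(-7/2)/8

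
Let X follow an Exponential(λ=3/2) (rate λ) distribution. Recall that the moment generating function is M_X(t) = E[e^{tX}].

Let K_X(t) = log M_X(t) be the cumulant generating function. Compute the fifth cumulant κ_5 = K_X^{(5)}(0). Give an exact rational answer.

κ_5 = D^5[K](0) = 256/81

M_X(t) = 3/(2*(3/2 - t))
K_X(t) = log M_X(t) = -log(3/2 - t) - log(2) + log(3)
D^5[K](t) = -768/(32*t^5 - 240*t^4 + 720*t^3 - 1080*t^2 + 810*t - 243)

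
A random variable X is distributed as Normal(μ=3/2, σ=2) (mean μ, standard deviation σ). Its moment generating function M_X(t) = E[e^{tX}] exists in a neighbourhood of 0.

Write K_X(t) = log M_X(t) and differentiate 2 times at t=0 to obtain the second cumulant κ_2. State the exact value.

κ_2 = D^2[K](0) = 4

M_X(t) = e^(2*t^2 + 3*t/2)
K_X(t) = log M_X(t) = 2*t^2 + 3*t/2
D^2[K](t) = 4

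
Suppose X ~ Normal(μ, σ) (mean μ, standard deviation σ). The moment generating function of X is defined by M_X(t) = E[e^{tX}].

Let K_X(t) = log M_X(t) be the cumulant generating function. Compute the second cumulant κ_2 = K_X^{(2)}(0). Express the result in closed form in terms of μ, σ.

M_X(t) = e^(μ*t + σ^2*t^2/2)
K_X(t) = log M_X(t) = μ*t + σ^2*t^2/2
K′(t) = μ + σ^2*t
K′′(t) = σ^2

κ_2 = K′′(0) = σ^2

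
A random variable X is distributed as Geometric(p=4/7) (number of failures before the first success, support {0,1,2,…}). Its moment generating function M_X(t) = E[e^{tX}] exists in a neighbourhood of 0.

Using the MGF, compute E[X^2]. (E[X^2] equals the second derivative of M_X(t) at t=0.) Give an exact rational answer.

M_X(t) = 4/(7*(1 - 3*e^(t)/7))
dM/dt = 12*e^(t)/(9*e^(2*t) - 42*e^(t) + 49)
d^2M/dt^2 = (-36*e^(2*t) - 84*e^(t))/(27*e^(3*t) - 189*e^(2*t) + 441*e^(t) - 343)

E[X^2] = d^2M/dt^2 |_{t=0} = 15/8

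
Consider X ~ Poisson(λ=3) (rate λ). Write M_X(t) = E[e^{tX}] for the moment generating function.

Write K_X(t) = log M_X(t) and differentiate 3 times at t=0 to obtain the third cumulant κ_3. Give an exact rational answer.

κ_3 = D^3[K](0) = 3

M_X(t) = e^(3*e^(t) - 3)
K_X(t) = log M_X(t) = 3*e^(t) - 3
D^3[K](t) = 3*e^(t)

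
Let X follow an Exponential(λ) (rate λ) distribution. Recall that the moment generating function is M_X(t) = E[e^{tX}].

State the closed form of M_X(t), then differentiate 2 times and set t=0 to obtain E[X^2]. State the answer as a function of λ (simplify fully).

M_X(t) = λ/(λ - t)
D^2[M](t) = -2*λ/(-λ^3 + 3*λ^2*t - 3*λ*t^2 + t^3)

E[X^2] = D^2[M](0) = 2/λ^2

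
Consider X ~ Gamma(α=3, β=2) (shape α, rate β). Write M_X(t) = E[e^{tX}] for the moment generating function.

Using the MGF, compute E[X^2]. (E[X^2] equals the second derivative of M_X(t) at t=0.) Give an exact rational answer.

E[X^2] = D^2[M](0) = 3

M_X(t) = 8/(2 - t)^3
D^2[M](t) = -96/(t^5 - 10*t^4 + 40*t^3 - 80*t^2 + 80*t - 32)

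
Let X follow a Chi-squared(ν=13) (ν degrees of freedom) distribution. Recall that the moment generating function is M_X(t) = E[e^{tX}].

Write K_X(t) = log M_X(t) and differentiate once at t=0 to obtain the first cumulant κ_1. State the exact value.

κ_1 = K′(0) = 13

M_X(t) = (1 - 2*t)^(-13/2)
K_X(t) = log M_X(t) = -13*log(1 - 2*t)/2
K′(t) = -13/(2*t - 1)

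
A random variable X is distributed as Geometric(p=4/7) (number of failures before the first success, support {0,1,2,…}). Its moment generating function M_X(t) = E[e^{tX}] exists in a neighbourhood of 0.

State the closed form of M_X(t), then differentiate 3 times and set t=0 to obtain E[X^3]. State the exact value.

M_X(t) = 4/(7*(1 - 3*e^(t)/7))
M′(t) = 12*e^(t)/(9*e^(2*t) - 42*e^(t) + 49)
M′′(t) = (-36*e^(2*t) - 84*e^(t))/(27*e^(3*t) - 189*e^(2*t) + 441*e^(t) - 343)
M′′′(t) = (108*e^(3*t) + 1008*e^(2*t) + 588*e^(t))/(81*e^(4*t) - 756*e^(3*t) + 2646*e^(2*t) - 4116*e^(t) + 2401)

E[X^3] = M′′′(0) = 213/32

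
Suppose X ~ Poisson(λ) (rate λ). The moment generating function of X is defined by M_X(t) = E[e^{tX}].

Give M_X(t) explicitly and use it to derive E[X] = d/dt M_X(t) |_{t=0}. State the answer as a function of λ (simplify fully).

M_X(t) = e^(λ*(e^(t) - 1))
M^(1)(t) = λ*e^(-λ)*e^(t)*e^(λ*e^(t))

E[X] = M^(1)(0) = λ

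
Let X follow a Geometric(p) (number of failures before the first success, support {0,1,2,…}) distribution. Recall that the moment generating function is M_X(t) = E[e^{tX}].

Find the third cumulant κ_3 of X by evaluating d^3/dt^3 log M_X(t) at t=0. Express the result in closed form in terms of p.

M_X(t) = p/(-(1 - p)*e^(t) + 1)
K_X(t) = log M_X(t) = log(p) - log(-(1 - p)*e^(t) + 1)

κ_3 = D^3[K](0) = (p^2 - 3*p + 2)/p^3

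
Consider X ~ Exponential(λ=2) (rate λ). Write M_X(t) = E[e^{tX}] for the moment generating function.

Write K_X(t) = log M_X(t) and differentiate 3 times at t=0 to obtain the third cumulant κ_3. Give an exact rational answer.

M_X(t) = 2/(2 - t)
K_X(t) = log M_X(t) = -log(2 - t) + log(2)
D^3[K](t) = -2/(t^3 - 6*t^2 + 12*t - 8)

κ_3 = D^3[K](0) = 1/4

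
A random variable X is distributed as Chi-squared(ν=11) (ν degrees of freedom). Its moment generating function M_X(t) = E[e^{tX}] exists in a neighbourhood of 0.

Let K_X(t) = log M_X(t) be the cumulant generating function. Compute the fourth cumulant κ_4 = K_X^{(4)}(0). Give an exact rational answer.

κ_4 = K′′′′(0) = 528

M_X(t) = (1 - 2*t)^(-11/2)
K_X(t) = log M_X(t) = -11*log(1 - 2*t)/2
K′(t) = -11/(2*t - 1)
K′′(t) = 22/(4*t^2 - 4*t + 1)
K′′′(t) = -88/(8*t^3 - 12*t^2 + 6*t - 1)
K′′′′(t) = 528/(16*t^4 - 32*t^3 + 24*t^2 - 8*t + 1)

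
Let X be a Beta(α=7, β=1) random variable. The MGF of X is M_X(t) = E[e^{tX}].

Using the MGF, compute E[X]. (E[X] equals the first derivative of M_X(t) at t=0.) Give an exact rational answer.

E[X] = dM/dt |_{t=0} = 7/8

M_X(t) = ₁F₁(7; 8; t)
dM/dt = 7*₁F₁(8; 9; t)/8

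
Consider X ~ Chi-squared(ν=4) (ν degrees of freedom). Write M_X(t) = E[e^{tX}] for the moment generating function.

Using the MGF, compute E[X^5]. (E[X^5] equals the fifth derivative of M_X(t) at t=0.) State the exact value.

E[X^5] = M′′′′′(0) = 23040

M_X(t) = (1 - 2*t)^(-2)
M′(t) = -4/(8*t^3 - 12*t^2 + 6*t - 1)
M′′(t) = 24/(16*t^4 - 32*t^3 + 24*t^2 - 8*t + 1)
M′′′(t) = -192/(32*t^5 - 80*t^4 + 80*t^3 - 40*t^2 + 10*t - 1)
M′′′′(t) = 1920/(64*t^6 - 192*t^5 + 240*t^4 - 160*t^3 + 60*t^2 - 12*t + 1)
M′′′′′(t) = -23040/(128*t^7 - 448*t^6 + 672*t^5 - 560*t^4 + 280*t^3 - 84*t^2 + 14*t - 1)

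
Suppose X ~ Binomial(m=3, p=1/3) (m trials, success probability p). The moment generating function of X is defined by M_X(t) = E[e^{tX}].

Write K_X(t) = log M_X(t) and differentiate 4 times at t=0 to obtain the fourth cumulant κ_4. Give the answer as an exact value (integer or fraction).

κ_4 = K′′′′(0) = -2/9

M_X(t) = (e^(t)/3 + 2/3)^3
K_X(t) = log M_X(t) = 3*log(e^(t)/3 + 2/3)
K′(t) = 3*e^(t)/(e^(t) + 2)
K′′(t) = 6*e^(t)/(e^(2*t) + 4*e^(t) + 4)
K′′′(t) = (-6*e^(2*t) + 12*e^(t))/(e^(3*t) + 6*e^(2*t) + 12*e^(t) + 8)
K′′′′(t) = (6*e^(3*t) - 48*e^(2*t) + 24*e^(t))/(e^(4*t) + 8*e^(3*t) + 24*e^(2*t) + 32*e^(t) + 16)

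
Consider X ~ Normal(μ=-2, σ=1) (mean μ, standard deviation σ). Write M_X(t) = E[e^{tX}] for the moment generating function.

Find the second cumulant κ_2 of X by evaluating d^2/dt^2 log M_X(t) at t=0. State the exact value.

M_X(t) = e^(t^2/2 - 2*t)
K_X(t) = log M_X(t) = t^2/2 - 2*t
dK/dt = t - 2
d^2K/dt^2 = 1

κ_2 = d^2K/dt^2 |_{t=0} = 1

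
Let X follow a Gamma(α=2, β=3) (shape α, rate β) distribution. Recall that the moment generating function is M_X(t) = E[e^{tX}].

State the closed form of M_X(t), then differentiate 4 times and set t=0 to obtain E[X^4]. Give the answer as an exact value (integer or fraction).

E[X^4] = d^4M/dt^4 |_{t=0} = 40/27

M_X(t) = 9/(3 - t)^2
dM/dt = -18/(t^3 - 9*t^2 + 27*t - 27)
d^2M/dt^2 = 54/(t^4 - 12*t^3 + 54*t^2 - 108*t + 81)
d^3M/dt^3 = -216/(t^5 - 15*t^4 + 90*t^3 - 270*t^2 + 405*t - 243)
d^4M/dt^4 = 1080/(t^6 - 18*t^5 + 135*t^4 - 540*t^3 + 1215*t^2 - 1458*t + 729)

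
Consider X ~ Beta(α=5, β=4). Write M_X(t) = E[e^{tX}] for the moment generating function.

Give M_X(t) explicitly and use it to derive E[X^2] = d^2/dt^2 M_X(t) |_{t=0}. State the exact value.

E[X^2] = d^2M/dt^2 |_{t=0} = 1/3

M_X(t) = ₁F₁(5; 9; t)
dM/dt = 5*₁F₁(6; 10; t)/9
d^2M/dt^2 = ₁F₁(7; 11; t)/3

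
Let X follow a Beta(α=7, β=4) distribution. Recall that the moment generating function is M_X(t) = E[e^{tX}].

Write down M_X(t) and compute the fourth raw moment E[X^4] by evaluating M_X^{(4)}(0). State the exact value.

E[X^4] = M′′′′(0) = 30/143

M_X(t) = ₁F₁(7; 11; t)
M′(t) = 7*₁F₁(8; 12; t)/11
M′′(t) = 14*₁F₁(9; 13; t)/33
M′′′(t) = 42*₁F₁(10; 14; t)/143
M′′′′(t) = 30*₁F₁(11; 15; t)/143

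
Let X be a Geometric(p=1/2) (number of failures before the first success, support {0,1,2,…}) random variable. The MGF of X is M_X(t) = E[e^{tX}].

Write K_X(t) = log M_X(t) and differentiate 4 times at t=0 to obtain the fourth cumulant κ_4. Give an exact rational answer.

M_X(t) = 1/(2*(1 - e^(t)/2))
K_X(t) = log M_X(t) = -log(1 - e^(t)/2) - log(2)
D^4[K](t) = (2*e^(3*t) + 16*e^(2*t) + 8*e^(t))/(e^(4*t) - 8*e^(3*t) + 24*e^(2*t) - 32*e^(t) + 16)

κ_4 = D^4[K](0) = 26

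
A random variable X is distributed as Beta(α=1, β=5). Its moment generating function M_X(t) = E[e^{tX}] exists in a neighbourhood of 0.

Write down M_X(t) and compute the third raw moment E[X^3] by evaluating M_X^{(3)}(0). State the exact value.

E[X^3] = d^3M/dt^3 |_{t=0} = 1/56

M_X(t) = ₁F₁(1; 6; t)
dM/dt = ₁F₁(2; 7; t)/6
d^2M/dt^2 = ₁F₁(3; 8; t)/21
d^3M/dt^3 = ₁F₁(4; 9; t)/56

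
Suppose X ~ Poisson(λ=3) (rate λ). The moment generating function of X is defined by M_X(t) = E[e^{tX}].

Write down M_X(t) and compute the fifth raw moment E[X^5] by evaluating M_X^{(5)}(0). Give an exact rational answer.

M_X(t) = e^(3*e^(t) - 3)
M′(t) = 3*e^(-3)*e^(t)*e^(3*e^(t))
M′′(t) = (9*e^(2*t)*e^(3*e^(t)) + 3*e^(t)*e^(3*e^(t)))*e^(-3)
M′′′(t) = (27*e^(3*t)*e^(3*e^(t)) + 27*e^(2*t)*e^(3*e^(t)) + 3*e^(t)*e^(3*e^(t)))*e^(-3)
M′′′′(t) = (81*e^(4*t)*e^(3*e^(t)) + 162*e^(3*t)*e^(3*e^(t)) + 63*e^(2*t)*e^(3*e^(t)) + 3*e^(t)*e^(3*e^(t)))*e^(-3)
M′′′′′(t) = (243*e^(5*t)*e^(3*e^(t)) + 810*e^(4*t)*e^(3*e^(t)) + 675*e^(3*t)*e^(3*e^(t)) + 135*e^(2*t)*e^(3*e^(t)) + 3*e^(t)*e^(3*e^(t)))*e^(-3)

E[X^5] = M′′′′′(0) = 1866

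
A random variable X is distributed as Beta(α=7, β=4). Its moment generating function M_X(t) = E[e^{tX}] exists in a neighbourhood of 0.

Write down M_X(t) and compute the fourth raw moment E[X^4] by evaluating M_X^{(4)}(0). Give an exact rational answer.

E[X^4] = M′′′′(0) = 30/143

M_X(t) = ₁F₁(7; 11; t)
M′(t) = 7*₁F₁(8; 12; t)/11
M′′(t) = 14*₁F₁(9; 13; t)/33
M′′′(t) = 42*₁F₁(10; 14; t)/143
M′′′′(t) = 30*₁F₁(11; 15; t)/143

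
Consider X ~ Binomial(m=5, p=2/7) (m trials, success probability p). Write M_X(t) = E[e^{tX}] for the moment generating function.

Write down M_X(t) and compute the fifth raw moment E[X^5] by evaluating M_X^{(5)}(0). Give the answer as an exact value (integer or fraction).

E[X^5] = d^5M/dt^5 |_{t=0} = 1161850/16807

M_X(t) = (2*e^(t)/7 + 5/7)^5
dM/dt = 160*e^(5*t)/16807 + 1600*e^(4*t)/16807 + 6000*e^(3*t)/16807 + 10000*e^(2*t)/16807 + 6250*e^(t)/16807
d^2M/dt^2 = 800*e^(5*t)/16807 + 6400*e^(4*t)/16807 + 18000*e^(3*t)/16807 + 20000*e^(2*t)/16807 + 6250*e^(t)/16807
d^3M/dt^3 = 4000*e^(5*t)/16807 + 25600*e^(4*t)/16807 + 54000*e^(3*t)/16807 + 40000*e^(2*t)/16807 + 6250*e^(t)/16807
d^4M/dt^4 = 20000*e^(5*t)/16807 + 102400*e^(4*t)/16807 + 162000*e^(3*t)/16807 + 80000*e^(2*t)/16807 + 6250*e^(t)/16807
d^5M/dt^5 = 100000*e^(5*t)/16807 + 409600*e^(4*t)/16807 + 486000*e^(3*t)/16807 + 160000*e^(2*t)/16807 + 6250*e^(t)/16807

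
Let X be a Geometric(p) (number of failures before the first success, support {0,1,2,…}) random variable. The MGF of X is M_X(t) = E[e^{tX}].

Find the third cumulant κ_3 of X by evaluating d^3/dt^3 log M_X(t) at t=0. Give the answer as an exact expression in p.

M_X(t) = p/(-(1 - p)*e^(t) + 1)
K_X(t) = log M_X(t) = log(p) - log(-(1 - p)*e^(t) + 1)
dK/dt = (-p*e^(t) + e^(t))/(p*e^(t) - e^(t) + 1)
d^2K/dt^2 = (-p*e^(t) + e^(t))/(p^2*e^(2*t) - 2*p*e^(2*t) + 2*p*e^(t) + e^(2*t) - 2*e^(t) + 1)

κ_3 = d^3K/dt^3 |_{t=0} = (p^2 - 3*p + 2)/p^3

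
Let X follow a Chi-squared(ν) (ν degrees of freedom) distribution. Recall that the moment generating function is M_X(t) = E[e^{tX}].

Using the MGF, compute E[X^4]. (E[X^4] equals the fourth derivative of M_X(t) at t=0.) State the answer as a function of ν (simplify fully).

M_X(t) = (1 - 2*t)^(-ν/2)
M′(t) = -ν/(2*t*(1 - 2*t)^(ν/2) - (1 - 2*t)^(ν/2))
M′′(t) = (ν^2 + 2*ν)/(4*t^2*(1 - 2*t)^(ν/2) - 4*t*(1 - 2*t)^(ν/2) + (1 - 2*t)^(ν/2))
M′′′(t) = (-ν^3 - 6*ν^2 - 8*ν)/(8*t^3*(1 - 2*t)^(ν/2) - 12*t^2*(1 - 2*t)^(ν/2) + 6*t*(1 - 2*t)^(ν/2) - (1 - 2*t)^(ν/2))
M′′′′(t) = (ν^4 + 12*ν^3 + 44*ν^2 + 48*ν)/(16*t^4*(1 - 2*t)^(ν/2) - 32*t^3*(1 - 2*t)^(ν/2) + 24*t^2*(1 - 2*t)^(ν/2) - 8*t*(1 - 2*t)^(ν/2) + (1 - 2*t)^(ν/2))

E[X^4] = M′′′′(0) = ν*(ν^3 + 12*ν^2 + 44*ν + 48)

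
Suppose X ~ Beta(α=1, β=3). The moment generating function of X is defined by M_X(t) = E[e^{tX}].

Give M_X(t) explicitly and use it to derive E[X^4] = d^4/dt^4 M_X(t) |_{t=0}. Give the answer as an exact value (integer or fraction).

E[X^4] = M^(4)(0) = 1/35

M_X(t) = ₁F₁(1; 4; t)
M^(4)(t) = ₁F₁(5; 8; t)/35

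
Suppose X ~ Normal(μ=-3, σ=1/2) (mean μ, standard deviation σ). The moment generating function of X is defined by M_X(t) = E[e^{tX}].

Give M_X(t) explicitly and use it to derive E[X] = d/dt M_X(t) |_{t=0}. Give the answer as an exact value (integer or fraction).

E[X] = dM/dt |_{t=0} = -3

M_X(t) = e^(t^2/8 - 3*t)
dM/dt = t*e^(-3*t)*e^(t^2/8)/4 - 3*e^(-3*t)*e^(t^2/8)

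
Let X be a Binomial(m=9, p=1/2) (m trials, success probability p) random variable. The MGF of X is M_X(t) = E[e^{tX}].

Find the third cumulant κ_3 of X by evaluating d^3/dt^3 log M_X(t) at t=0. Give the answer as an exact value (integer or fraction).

M_X(t) = (e^(t)/2 + 1/2)^9
K_X(t) = log M_X(t) = 9*log(e^(t)/2 + 1/2)
K^(3)(t) = (-9*e^(2*t) + 9*e^(t))/(e^(3*t) + 3*e^(2*t) + 3*e^(t) + 1)

κ_3 = K^(3)(0) = 0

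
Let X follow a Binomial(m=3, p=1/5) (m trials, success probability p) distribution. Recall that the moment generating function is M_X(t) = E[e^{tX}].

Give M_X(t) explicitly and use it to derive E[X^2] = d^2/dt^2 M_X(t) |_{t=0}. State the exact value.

M_X(t) = (e^(t)/5 + 4/5)^3
D^2[M](t) = 9*e^(3*t)/125 + 48*e^(2*t)/125 + 48*e^(t)/125

E[X^2] = D^2[M](0) = 21/25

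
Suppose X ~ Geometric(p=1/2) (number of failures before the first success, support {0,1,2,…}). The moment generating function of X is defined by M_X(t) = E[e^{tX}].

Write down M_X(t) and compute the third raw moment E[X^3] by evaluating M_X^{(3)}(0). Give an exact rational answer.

E[X^3] = d^3M/dt^3 |_{t=0} = 13

M_X(t) = 1/(2*(1 - e^(t)/2))
dM/dt = e^(t)/(e^(2*t) - 4*e^(t) + 4)
d^2M/dt^2 = (-e^(2*t) - 2*e^(t))/(e^(3*t) - 6*e^(2*t) + 12*e^(t) - 8)
d^3M/dt^3 = (e^(3*t) + 8*e^(2*t) + 4*e^(t))/(e^(4*t) - 8*e^(3*t) + 24*e^(2*t) - 32*e^(t) + 16)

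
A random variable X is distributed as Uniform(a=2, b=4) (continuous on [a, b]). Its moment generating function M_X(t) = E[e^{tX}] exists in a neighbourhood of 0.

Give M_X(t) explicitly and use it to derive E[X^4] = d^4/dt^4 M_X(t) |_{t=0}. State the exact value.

M_X(t) = (e^(4*t) - e^(2*t))/(2*t)
M′(t) = (4*t*e^(4*t) - 2*t*e^(2*t) - e^(4*t) + e^(2*t))/(2*t^2)
M′′(t) = (8*t^2*e^(4*t) - 2*t^2*e^(2*t) - 4*t*e^(4*t) + 2*t*e^(2*t) + e^(4*t) - e^(2*t))/t^3
M′′′(t) = (32*t^3*e^(4*t) - 4*t^3*e^(2*t) - 24*t^2*e^(4*t) + 6*t^2*e^(2*t) + 12*t*e^(4*t) - 6*t*e^(2*t) - 3*e^(4*t) + 3*e^(2*t))/t^4

E[X^4] = M′′′′(0) = 496/5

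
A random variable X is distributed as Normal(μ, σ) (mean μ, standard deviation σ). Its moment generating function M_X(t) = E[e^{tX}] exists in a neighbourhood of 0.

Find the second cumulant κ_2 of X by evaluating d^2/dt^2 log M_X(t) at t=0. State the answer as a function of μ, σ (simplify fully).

M_X(t) = e^(μ*t + σ^2*t^2/2)
K_X(t) = log M_X(t) = μ*t + σ^2*t^2/2
K^(2)(t) = σ^2

κ_2 = K^(2)(0) = σ^2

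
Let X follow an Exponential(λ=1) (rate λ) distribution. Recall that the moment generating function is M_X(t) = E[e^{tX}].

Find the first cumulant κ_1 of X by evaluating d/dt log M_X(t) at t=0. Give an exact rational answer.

κ_1 = dK/dt |_{t=0} = 1

M_X(t) = 1/(1 - t)
K_X(t) = log M_X(t) = -log(1 - t)
dK/dt = -1/(t - 1)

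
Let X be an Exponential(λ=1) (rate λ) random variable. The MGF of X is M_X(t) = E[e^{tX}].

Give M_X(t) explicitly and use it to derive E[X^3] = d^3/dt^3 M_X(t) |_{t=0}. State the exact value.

E[X^3] = D^3[M](0) = 6

M_X(t) = 1/(1 - t)
D^3[M](t) = 6/(t^4 - 4*t^3 + 6*t^2 - 4*t + 1)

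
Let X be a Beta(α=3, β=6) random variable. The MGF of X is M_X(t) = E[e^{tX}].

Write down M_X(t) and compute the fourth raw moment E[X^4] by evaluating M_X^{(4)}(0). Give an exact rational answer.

E[X^4] = M′′′′(0) = 1/33

M_X(t) = ₁F₁(3; 9; t)
M′(t) = ₁F₁(4; 10; t)/3
M′′(t) = 2*₁F₁(5; 11; t)/15
M′′′(t) = 2*₁F₁(6; 12; t)/33
M′′′′(t) = ₁F₁(7; 13; t)/33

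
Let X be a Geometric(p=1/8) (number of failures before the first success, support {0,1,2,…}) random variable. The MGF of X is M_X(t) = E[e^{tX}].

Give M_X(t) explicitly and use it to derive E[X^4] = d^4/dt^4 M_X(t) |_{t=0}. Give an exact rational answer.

E[X^4] = d^4M/dt^4 |_{t=0} = 70665

M_X(t) = 1/(8*(1 - 7*e^(t)/8))
dM/dt = 7*e^(t)/(49*e^(2*t) - 112*e^(t) + 64)
d^2M/dt^2 = (-49*e^(2*t) - 56*e^(t))/(343*e^(3*t) - 1176*e^(2*t) + 1344*e^(t) - 512)
d^3M/dt^3 = (343*e^(3*t) + 1568*e^(2*t) + 448*e^(t))/(2401*e^(4*t) - 10976*e^(3*t) + 18816*e^(2*t) - 14336*e^(t) + 4096)
d^4M/dt^4 = (-2401*e^(4*t) - 30184*e^(3*t) - 34496*e^(2*t) - 3584*e^(t))/(16807*e^(5*t) - 96040*e^(4*t) + 219520*e^(3*t) - 250880*e^(2*t) + 143360*e^(t) - 32768)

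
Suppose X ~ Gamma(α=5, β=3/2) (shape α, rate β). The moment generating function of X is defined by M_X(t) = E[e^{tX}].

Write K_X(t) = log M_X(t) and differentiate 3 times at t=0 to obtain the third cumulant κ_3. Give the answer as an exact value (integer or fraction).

M_X(t) = 243/(32*(3/2 - t)^5)
K_X(t) = log M_X(t) = -5*log(3/2 - t) - 5*log(2) + 5*log(3)
K′(t) = -10/(2*t - 3)
K′′(t) = 20/(4*t^2 - 12*t + 9)
K′′′(t) = -80/(8*t^3 - 36*t^2 + 54*t - 27)

κ_3 = K′′′(0) = 80/27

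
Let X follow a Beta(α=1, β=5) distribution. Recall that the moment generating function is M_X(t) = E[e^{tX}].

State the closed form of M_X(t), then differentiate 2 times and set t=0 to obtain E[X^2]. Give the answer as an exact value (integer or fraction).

E[X^2] = D^2[M](0) = 1/21

M_X(t) = ₁F₁(1; 6; t)
D^2[M](t) = ₁F₁(3; 8; t)/21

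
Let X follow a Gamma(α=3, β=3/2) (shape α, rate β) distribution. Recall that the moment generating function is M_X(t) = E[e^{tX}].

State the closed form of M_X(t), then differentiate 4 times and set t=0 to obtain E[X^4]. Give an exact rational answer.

E[X^4] = M′′′′(0) = 640/9

M_X(t) = 27/(8*(3/2 - t)^3)
M′(t) = 162/(16*t^4 - 96*t^3 + 216*t^2 - 216*t + 81)
M′′(t) = -1296/(32*t^5 - 240*t^4 + 720*t^3 - 1080*t^2 + 810*t - 243)
M′′′(t) = 12960/(64*t^6 - 576*t^5 + 2160*t^4 - 4320*t^3 + 4860*t^2 - 2916*t + 729)
M′′′′(t) = -155520/(128*t^7 - 1344*t^6 + 6048*t^5 - 15120*t^4 + 22680*t^3 - 20412*t^2 + 10206*t - 2187)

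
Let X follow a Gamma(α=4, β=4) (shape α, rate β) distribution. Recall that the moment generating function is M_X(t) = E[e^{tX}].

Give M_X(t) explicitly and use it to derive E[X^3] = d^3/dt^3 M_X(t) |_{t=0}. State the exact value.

M_X(t) = 256/(4 - t)^4
dM/dt = -1024/(t^5 - 20*t^4 + 160*t^3 - 640*t^2 + 1280*t - 1024)
d^2M/dt^2 = 5120/(t^6 - 24*t^5 + 240*t^4 - 1280*t^3 + 3840*t^2 - 6144*t + 4096)
d^3M/dt^3 = -30720/(t^7 - 28*t^6 + 336*t^5 - 2240*t^4 + 8960*t^3 - 21504*t^2 + 28672*t - 16384)

E[X^3] = d^3M/dt^3 |_{t=0} = 15/8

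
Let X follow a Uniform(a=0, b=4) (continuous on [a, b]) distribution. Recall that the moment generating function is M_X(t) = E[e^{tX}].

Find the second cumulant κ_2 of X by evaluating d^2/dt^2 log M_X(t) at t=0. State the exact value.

κ_2 = K′′(0) = 4/3

M_X(t) = (e^(4*t) - 1)/(4*t)
K_X(t) = log M_X(t) = -log(t) + log(e^(4*t) - 1) - 2*log(2)
K′(t) = (4*t*e^(4*t) - e^(4*t) + 1)/(t*e^(4*t) - t)
K′′(t) = (-16*t^2*e^(4*t) + e^(8*t) - 2*e^(4*t) + 1)/(t^2*e^(8*t) - 2*t^2*e^(4*t) + t^2)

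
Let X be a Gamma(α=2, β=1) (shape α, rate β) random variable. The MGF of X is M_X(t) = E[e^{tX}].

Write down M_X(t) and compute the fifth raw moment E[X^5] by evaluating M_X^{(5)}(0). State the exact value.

M_X(t) = (1 - t)^(-2)
M^(5)(t) = -720/(t^7 - 7*t^6 + 21*t^5 - 35*t^4 + 35*t^3 - 21*t^2 + 7*t - 1)

E[X^5] = M^(5)(0) = 720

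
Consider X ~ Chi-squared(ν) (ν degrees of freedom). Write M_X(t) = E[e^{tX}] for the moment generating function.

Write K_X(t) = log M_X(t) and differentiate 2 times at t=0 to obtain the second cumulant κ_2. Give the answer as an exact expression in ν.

κ_2 = K^(2)(0) = 2*ν

M_X(t) = (1 - 2*t)^(-ν/2)
K_X(t) = log M_X(t) = -ν*log(1 - 2*t)/2
K^(2)(t) = 2*ν/(4*t^2 - 4*t + 1)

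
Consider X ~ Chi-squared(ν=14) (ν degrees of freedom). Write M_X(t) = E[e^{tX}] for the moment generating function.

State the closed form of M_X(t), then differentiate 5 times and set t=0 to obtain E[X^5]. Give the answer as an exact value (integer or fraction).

M_X(t) = (1 - 2*t)^(-7)
D^5[M](t) = 1774080/(4096*t^12 - 24576*t^11 + 67584*t^10 - 112640*t^9 + 126720*t^8 - 101376*t^7 + 59136*t^6 - 25344*t^5 + 7920*t^4 - 1760*t^3 + 264*t^2 - 24*t + 1)

E[X^5] = D^5[M](0) = 1774080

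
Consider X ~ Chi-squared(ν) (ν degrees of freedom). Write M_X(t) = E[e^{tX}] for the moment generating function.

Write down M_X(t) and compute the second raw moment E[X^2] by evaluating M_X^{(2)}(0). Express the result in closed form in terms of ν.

E[X^2] = D^2[M](0) = ν*(ν + 2)

M_X(t) = (1 - 2*t)^(-ν/2)
D^2[M](t) = (ν^2 + 2*ν)/(4*t^2*(1 - 2*t)^(ν/2) - 4*t*(1 - 2*t)^(ν/2) + (1 - 2*t)^(ν/2))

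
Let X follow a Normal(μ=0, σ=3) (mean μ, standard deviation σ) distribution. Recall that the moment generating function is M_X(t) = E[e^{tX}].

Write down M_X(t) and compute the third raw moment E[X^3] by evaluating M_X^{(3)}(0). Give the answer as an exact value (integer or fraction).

E[X^3] = M′′′(0) = 0

M_X(t) = e^(9*t^2/2)
M′(t) = 9*t*e^(9*t^2/2)
M′′(t) = 81*t^2*e^(9*t^2/2) + 9*e^(9*t^2/2)
M′′′(t) = 729*t^3*e^(9*t^2/2) + 243*t*e^(9*t^2/2)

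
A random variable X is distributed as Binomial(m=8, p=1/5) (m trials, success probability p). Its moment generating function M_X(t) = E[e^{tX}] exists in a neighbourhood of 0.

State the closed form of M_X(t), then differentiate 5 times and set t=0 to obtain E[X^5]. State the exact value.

M_X(t) = (e^(t)/5 + 4/5)^8

E[X^5] = D^5[M](0) = 82144/625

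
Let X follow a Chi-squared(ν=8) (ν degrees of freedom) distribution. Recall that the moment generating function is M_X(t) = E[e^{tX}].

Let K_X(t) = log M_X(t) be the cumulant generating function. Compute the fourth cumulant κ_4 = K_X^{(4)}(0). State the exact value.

κ_4 = K^(4)(0) = 384

M_X(t) = (1 - 2*t)^(-4)
K_X(t) = log M_X(t) = -4*log(1 - 2*t)
K^(4)(t) = 384/(16*t^4 - 32*t^3 + 24*t^2 - 8*t + 1)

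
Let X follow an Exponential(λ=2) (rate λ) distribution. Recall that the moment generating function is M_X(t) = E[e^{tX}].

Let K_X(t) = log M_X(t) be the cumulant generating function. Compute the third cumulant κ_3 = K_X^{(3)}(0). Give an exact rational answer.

κ_3 = D^3[K](0) = 1/4

M_X(t) = 2/(2 - t)
K_X(t) = log M_X(t) = -log(2 - t) + log(2)
D^3[K](t) = -2/(t^3 - 6*t^2 + 12*t - 8)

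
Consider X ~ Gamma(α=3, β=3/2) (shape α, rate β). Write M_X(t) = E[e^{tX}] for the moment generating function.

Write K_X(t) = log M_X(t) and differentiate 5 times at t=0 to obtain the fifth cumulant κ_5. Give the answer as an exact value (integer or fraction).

κ_5 = K^(5)(0) = 256/27

M_X(t) = 27/(8*(3/2 - t)^3)
K_X(t) = log M_X(t) = -3*log(3/2 - t) - 3*log(2) + 3*log(3)
K^(5)(t) = -2304/(32*t^5 - 240*t^4 + 720*t^3 - 1080*t^2 + 810*t - 243)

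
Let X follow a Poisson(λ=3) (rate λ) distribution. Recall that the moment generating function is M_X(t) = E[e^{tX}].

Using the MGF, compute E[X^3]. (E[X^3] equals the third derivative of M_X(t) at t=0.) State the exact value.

E[X^3] = d^3M/dt^3 |_{t=0} = 57

M_X(t) = e^(3*e^(t) - 3)
dM/dt = 3*e^(-3)*e^(t)*e^(3*e^(t))
d^2M/dt^2 = (9*e^(2*t)*e^(3*e^(t)) + 3*e^(t)*e^(3*e^(t)))*e^(-3)
d^3M/dt^3 = (27*e^(3*t)*e^(3*e^(t)) + 27*e^(2*t)*e^(3*e^(t)) + 3*e^(t)*e^(3*e^(t)))*e^(-3)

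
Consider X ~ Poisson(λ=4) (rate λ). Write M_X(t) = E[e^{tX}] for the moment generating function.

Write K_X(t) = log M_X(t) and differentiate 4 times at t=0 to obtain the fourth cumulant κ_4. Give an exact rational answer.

M_X(t) = e^(4*e^(t) - 4)
K_X(t) = log M_X(t) = 4*e^(t) - 4
K′(t) = 4*e^(t)
K′′(t) = 4*e^(t)
K′′′(t) = 4*e^(t)
K′′′′(t) = 4*e^(t)

κ_4 = K′′′′(0) = 4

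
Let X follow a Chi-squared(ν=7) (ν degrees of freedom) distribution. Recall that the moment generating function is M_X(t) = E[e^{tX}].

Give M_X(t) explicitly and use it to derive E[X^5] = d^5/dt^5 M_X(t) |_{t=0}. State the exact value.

M_X(t) = (1 - 2*t)^(-7/2)

E[X^5] = D^5[M](0) = 135135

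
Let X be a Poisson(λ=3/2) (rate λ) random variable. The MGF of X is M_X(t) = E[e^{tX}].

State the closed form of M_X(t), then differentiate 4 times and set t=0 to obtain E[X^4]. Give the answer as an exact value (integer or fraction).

M_X(t) = e^(3*e^(t)/2 - 3/2)
M′(t) = 3*e^(-3/2)*e^(t)*e^(3*e^(t)/2)/2
M′′(t) = (9*e^(2*t)*e^(3*e^(t)/2) + 6*e^(t)*e^(3*e^(t)/2))*e^(-3/2)/4
M′′′(t) = (27*e^(3*t)*e^(3*e^(t)/2) + 54*e^(2*t)*e^(3*e^(t)/2) + 12*e^(t)*e^(3*e^(t)/2))*e^(-3/2)/8
M′′′′(t) = (81*e^(4*t)*e^(3*e^(t)/2) + 324*e^(3*t)*e^(3*e^(t)/2) + 252*e^(2*t)*e^(3*e^(t)/2) + 24*e^(t)*e^(3*e^(t)/2))*e^(-3/2)/16

E[X^4] = M′′′′(0) = 681/16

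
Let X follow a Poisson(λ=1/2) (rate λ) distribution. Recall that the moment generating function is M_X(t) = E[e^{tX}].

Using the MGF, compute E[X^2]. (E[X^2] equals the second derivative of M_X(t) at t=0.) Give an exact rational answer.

E[X^2] = D^2[M](0) = 3/4

M_X(t) = e^(e^(t)/2 - 1/2)
D^2[M](t) = (e^(2*t)*e^(e^(t)/2) + 2*e^(t)*e^(e^(t)/2))*e^(-1/2)/4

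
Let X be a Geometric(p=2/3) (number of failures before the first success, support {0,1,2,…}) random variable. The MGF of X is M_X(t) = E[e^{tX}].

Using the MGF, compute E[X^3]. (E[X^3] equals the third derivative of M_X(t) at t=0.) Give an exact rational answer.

M_X(t) = 2/(3*(1 - e^(t)/3))
dM/dt = 2*e^(t)/(e^(2*t) - 6*e^(t) + 9)
d^2M/dt^2 = (-2*e^(2*t) - 6*e^(t))/(e^(3*t) - 9*e^(2*t) + 27*e^(t) - 27)
d^3M/dt^3 = (2*e^(3*t) + 24*e^(2*t) + 18*e^(t))/(e^(4*t) - 12*e^(3*t) + 54*e^(2*t) - 108*e^(t) + 81)

E[X^3] = d^3M/dt^3 |_{t=0} = 11/4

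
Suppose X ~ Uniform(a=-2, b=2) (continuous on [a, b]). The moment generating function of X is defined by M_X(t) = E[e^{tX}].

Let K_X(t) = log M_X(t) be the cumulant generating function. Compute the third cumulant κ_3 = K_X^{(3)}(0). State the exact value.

M_X(t) = (e^(2*t) - e^(-2*t))/(4*t)
K_X(t) = log M_X(t) = -log(t) + log(e^(2*t) - e^(-2*t)) - 2*log(2)
dK/dt = (2*t*e^(4*t) + 2*t - e^(4*t) + 1)/(t*e^(4*t) - t)
d^2K/dt^2 = (-16*t^2*e^(4*t) + e^(8*t) - 2*e^(4*t) + 1)/(t^2*e^(8*t) - 2*t^2*e^(4*t) + t^2)
d^3K/dt^3 = (64*t^3*e^(8*t) + 64*t^3*e^(4*t) - 2*e^(12*t) + 6*e^(8*t) - 6*e^(4*t) + 2)/(t^3*e^(12*t) - 3*t^3*e^(8*t) + 3*t^3*e^(4*t) - t^3)

κ_3 = d^3K/dt^3 |_{t=0} = 0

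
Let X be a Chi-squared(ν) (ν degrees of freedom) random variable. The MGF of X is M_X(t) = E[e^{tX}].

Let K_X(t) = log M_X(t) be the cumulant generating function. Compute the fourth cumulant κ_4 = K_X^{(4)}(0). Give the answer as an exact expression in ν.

κ_4 = K^(4)(0) = 48*ν

M_X(t) = (1 - 2*t)^(-ν/2)
K_X(t) = log M_X(t) = -ν*log(1 - 2*t)/2
K^(4)(t) = 48*ν/(16*t^4 - 32*t^3 + 24*t^2 - 8*t + 1)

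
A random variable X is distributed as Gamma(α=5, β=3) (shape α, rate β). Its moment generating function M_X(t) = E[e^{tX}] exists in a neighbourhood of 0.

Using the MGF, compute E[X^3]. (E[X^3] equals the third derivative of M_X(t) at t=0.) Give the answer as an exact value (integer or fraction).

M_X(t) = 243/(3 - t)^5
D^3[M](t) = 51030/(t^8 - 24*t^7 + 252*t^6 - 1512*t^5 + 5670*t^4 - 13608*t^3 + 20412*t^2 - 17496*t + 6561)

E[X^3] = D^3[M](0) = 70/9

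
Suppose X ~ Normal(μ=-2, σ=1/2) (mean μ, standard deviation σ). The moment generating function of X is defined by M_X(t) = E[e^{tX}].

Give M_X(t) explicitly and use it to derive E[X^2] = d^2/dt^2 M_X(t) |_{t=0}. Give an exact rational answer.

E[X^2] = D^2[M](0) = 17/4

M_X(t) = e^(t^2/8 - 2*t)
D^2[M](t) = (t^2*e^(t^2/8) - 16*t*e^(t^2/8) + 68*e^(t^2/8))*e^(-2*t)/16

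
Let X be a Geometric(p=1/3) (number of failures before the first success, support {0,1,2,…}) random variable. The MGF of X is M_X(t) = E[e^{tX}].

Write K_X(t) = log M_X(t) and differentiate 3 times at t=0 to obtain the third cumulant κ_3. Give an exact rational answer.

M_X(t) = 1/(3*(1 - 2*e^(t)/3))
K_X(t) = log M_X(t) = -log(1 - 2*e^(t)/3) - log(3)
K′(t) = -2*e^(t)/(2*e^(t) - 3)
K′′(t) = 6*e^(t)/(4*e^(2*t) - 12*e^(t) + 9)
K′′′(t) = (-12*e^(2*t) - 18*e^(t))/(8*e^(3*t) - 36*e^(2*t) + 54*e^(t) - 27)

κ_3 = K′′′(0) = 30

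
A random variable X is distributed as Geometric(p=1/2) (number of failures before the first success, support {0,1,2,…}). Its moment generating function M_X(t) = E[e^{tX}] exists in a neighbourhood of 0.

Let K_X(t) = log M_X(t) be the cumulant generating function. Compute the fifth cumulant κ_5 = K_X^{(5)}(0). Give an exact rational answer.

M_X(t) = 1/(2*(1 - e^(t)/2))
K_X(t) = log M_X(t) = -log(1 - e^(t)/2) - log(2)
K^(5)(t) = (-2*e^(4*t) - 44*e^(3*t) - 88*e^(2*t) - 16*e^(t))/(e^(5*t) - 10*e^(4*t) + 40*e^(3*t) - 80*e^(2*t) + 80*e^(t) - 32)

κ_5 = K^(5)(0) = 150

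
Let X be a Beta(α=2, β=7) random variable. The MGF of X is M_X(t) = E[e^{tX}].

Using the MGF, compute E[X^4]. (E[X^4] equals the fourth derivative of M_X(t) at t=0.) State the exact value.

M_X(t) = ₁F₁(2; 9; t)
dM/dt = 2*₁F₁(3; 10; t)/9
d^2M/dt^2 = ₁F₁(4; 11; t)/15
d^3M/dt^3 = 4*₁F₁(5; 12; t)/165
d^4M/dt^4 = ₁F₁(6; 13; t)/99

E[X^4] = d^4M/dt^4 |_{t=0} = 1/99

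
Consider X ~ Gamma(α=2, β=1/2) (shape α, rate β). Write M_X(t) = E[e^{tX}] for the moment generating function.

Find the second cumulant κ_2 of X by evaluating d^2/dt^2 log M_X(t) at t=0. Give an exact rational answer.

κ_2 = K^(2)(0) = 8

M_X(t) = 1/(4*(1/2 - t)^2)
K_X(t) = log M_X(t) = -2*log(1/2 - t) - 2*log(2)
K^(2)(t) = 8/(4*t^2 - 4*t + 1)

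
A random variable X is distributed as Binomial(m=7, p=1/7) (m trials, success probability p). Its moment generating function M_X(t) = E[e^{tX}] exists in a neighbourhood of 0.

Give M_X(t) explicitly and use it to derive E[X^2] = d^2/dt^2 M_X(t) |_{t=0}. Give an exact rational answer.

M_X(t) = (e^(t)/7 + 6/7)^7
M^(2)(t) = e^(7*t)/16807 + 216*e^(6*t)/117649 + 2700*e^(5*t)/117649 + 17280*e^(4*t)/117649 + 58320*e^(3*t)/117649 + 93312*e^(2*t)/117649 + 46656*e^(t)/117649

E[X^2] = M^(2)(0) = 13/7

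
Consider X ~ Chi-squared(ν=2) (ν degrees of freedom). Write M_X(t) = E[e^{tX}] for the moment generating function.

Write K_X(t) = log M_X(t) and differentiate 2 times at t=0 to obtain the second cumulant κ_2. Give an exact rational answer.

M_X(t) = 1/(1 - 2*t)
K_X(t) = log M_X(t) = -log(1 - 2*t)
K^(2)(t) = 4/(4*t^2 - 4*t + 1)

κ_2 = K^(2)(0) = 4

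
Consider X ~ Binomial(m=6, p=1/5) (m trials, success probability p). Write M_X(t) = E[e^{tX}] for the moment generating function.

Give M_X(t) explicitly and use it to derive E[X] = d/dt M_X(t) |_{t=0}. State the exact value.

E[X] = M^(1)(0) = 6/5

M_X(t) = (e^(t)/5 + 4/5)^6
M^(1)(t) = 6*e^(6*t)/15625 + 24*e^(5*t)/3125 + 192*e^(4*t)/3125 + 768*e^(3*t)/3125 + 1536*e^(2*t)/3125 + 6144*e^(t)/15625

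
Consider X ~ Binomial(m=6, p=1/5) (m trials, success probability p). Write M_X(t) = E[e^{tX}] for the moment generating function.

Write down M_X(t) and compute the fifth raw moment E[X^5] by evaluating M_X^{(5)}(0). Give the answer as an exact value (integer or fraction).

M_X(t) = (e^(t)/5 + 4/5)^6
M^(5)(t) = 7776*e^(6*t)/15625 + 24*e^(5*t)/5 + 49152*e^(4*t)/3125 + 62208*e^(3*t)/3125 + 24576*e^(2*t)/3125 + 6144*e^(t)/15625

E[X^5] = M^(5)(0) = 30744/625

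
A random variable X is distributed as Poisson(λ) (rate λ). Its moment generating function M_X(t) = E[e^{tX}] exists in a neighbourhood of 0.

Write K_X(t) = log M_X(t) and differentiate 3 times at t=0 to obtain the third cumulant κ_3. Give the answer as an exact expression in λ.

M_X(t) = e^(λ*(e^(t) - 1))
K_X(t) = log M_X(t) = λ*(e^(t) - 1)
K′(t) = λ*e^(t)
K′′(t) = λ*e^(t)
K′′′(t) = λ*e^(t)

κ_3 = K′′′(0) = λ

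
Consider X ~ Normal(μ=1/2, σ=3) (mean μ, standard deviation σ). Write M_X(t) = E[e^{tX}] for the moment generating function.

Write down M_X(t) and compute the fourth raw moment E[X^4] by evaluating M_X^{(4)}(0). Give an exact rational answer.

M_X(t) = e^(9*t^2/2 + t/2)
dM/dt = 9*t*e^(t/2)*e^(9*t^2/2) + e^(t/2)*e^(9*t^2/2)/2
d^2M/dt^2 = 81*t^2*e^(t/2)*e^(9*t^2/2) + 9*t*e^(t/2)*e^(9*t^2/2) + 37*e^(t/2)*e^(9*t^2/2)/4
d^3M/dt^3 = 729*t^3*e^(t/2)*e^(9*t^2/2) + 243*t^2*e^(t/2)*e^(9*t^2/2)/2 + 999*t*e^(t/2)*e^(9*t^2/2)/4 + 109*e^(t/2)*e^(9*t^2/2)/8
d^4M/dt^4 = 6561*t^4*e^(t/2)*e^(9*t^2/2) + 1458*t^3*e^(t/2)*e^(9*t^2/2) + 8991*t^2*e^(t/2)*e^(9*t^2/2)/2 + 981*t*e^(t/2)*e^(9*t^2/2)/2 + 4105*e^(t/2)*e^(9*t^2/2)/16

E[X^4] = d^4M/dt^4 |_{t=0} = 4105/16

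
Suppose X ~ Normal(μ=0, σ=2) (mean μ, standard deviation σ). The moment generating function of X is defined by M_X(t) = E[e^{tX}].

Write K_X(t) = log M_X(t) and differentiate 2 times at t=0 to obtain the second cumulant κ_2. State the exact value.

M_X(t) = e^(2*t^2)
K_X(t) = log M_X(t) = 2*t^2
D^2[K](t) = 4

κ_2 = D^2[K](0) = 4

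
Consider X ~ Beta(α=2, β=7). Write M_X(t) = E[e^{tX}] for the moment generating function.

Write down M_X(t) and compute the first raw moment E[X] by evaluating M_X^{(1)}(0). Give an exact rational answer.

E[X] = D[M](0) = 2/9

M_X(t) = ₁F₁(2; 9; t)
D[M](t) = 2*₁F₁(3; 10; t)/9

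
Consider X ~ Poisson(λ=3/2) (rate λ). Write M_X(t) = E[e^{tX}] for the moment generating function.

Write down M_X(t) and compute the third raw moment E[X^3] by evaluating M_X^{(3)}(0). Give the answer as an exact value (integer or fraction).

E[X^3] = d^3M/dt^3 |_{t=0} = 93/8

M_X(t) = e^(3*e^(t)/2 - 3/2)
dM/dt = 3*e^(-3/2)*e^(t)*e^(3*e^(t)/2)/2
d^2M/dt^2 = (9*e^(2*t)*e^(3*e^(t)/2) + 6*e^(t)*e^(3*e^(t)/2))*e^(-3/2)/4
d^3M/dt^3 = (27*e^(3*t)*e^(3*e^(t)/2) + 54*e^(2*t)*e^(3*e^(t)/2) + 12*e^(t)*e^(3*e^(t)/2))*e^(-3/2)/8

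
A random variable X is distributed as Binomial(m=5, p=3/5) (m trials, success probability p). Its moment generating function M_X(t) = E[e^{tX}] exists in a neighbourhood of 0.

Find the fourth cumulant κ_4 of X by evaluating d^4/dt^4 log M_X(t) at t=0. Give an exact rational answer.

κ_4 = d^4K/dt^4 |_{t=0} = -66/125

M_X(t) = (3*e^(t)/5 + 2/5)^5
K_X(t) = log M_X(t) = 5*log(3*e^(t)/5 + 2/5)
dK/dt = 15*e^(t)/(3*e^(t) + 2)
d^2K/dt^2 = 30*e^(t)/(9*e^(2*t) + 12*e^(t) + 4)
d^3K/dt^3 = (-90*e^(2*t) + 60*e^(t))/(27*e^(3*t) + 54*e^(2*t) + 36*e^(t) + 8)
d^4K/dt^4 = (270*e^(3*t) - 720*e^(2*t) + 120*e^(t))/(81*e^(4*t) + 216*e^(3*t) + 216*e^(2*t) + 96*e^(t) + 16)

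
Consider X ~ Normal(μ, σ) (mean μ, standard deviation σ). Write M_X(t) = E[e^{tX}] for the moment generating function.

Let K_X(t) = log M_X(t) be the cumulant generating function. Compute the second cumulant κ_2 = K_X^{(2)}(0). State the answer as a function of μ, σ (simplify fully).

κ_2 = d^2K/dt^2 |_{t=0} = σ^2

M_X(t) = e^(μ*t + σ^2*t^2/2)
K_X(t) = log M_X(t) = μ*t + σ^2*t^2/2
dK/dt = μ + σ^2*t
d^2K/dt^2 = σ^2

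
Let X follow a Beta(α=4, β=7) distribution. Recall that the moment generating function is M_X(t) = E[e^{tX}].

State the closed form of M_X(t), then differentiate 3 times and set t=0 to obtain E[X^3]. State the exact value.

E[X^3] = M′′′(0) = 10/143

M_X(t) = ₁F₁(4; 11; t)
M′(t) = 4*₁F₁(5; 12; t)/11
M′′(t) = 5*₁F₁(6; 13; t)/33
M′′′(t) = 10*₁F₁(7; 14; t)/143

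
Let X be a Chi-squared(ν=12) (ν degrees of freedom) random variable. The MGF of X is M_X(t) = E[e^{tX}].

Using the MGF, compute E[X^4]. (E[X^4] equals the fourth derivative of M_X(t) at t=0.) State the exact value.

M_X(t) = (1 - 2*t)^(-6)
D^4[M](t) = 48384/(1024*t^10 - 5120*t^9 + 11520*t^8 - 15360*t^7 + 13440*t^6 - 8064*t^5 + 3360*t^4 - 960*t^3 + 180*t^2 - 20*t + 1)

E[X^4] = D^4[M](0) = 48384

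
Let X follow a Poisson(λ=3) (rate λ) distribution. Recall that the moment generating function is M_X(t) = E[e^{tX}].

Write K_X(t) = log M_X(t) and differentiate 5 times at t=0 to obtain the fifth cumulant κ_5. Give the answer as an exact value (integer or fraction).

M_X(t) = e^(3*e^(t) - 3)
K_X(t) = log M_X(t) = 3*e^(t) - 3
K^(5)(t) = 3*e^(t)

κ_5 = K^(5)(0) = 3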